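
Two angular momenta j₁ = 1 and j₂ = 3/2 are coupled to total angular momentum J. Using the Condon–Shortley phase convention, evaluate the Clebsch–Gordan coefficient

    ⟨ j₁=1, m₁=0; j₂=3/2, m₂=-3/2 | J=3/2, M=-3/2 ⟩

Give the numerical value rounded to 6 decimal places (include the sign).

triangle: 1!×1!×2!/5! = 2/120
(j±m)!: 1!×1!×0!×3!×0!×3! = 36
prefactor² = (2J+1)×Δ×N² = 12/5
  k=0: +1/(0!×1!×1!×0!×0!×2!) = 1/2
Σ = 1/2  ⇒  CG² = 12/5×1/2² = 3/5
CG = +√(3/5) = +0.774597

+0.774597  (= +√(3/5))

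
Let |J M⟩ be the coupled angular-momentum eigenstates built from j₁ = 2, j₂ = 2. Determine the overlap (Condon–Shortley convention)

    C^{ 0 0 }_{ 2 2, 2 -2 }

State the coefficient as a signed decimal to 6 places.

+0.447214

triangle: 4!*0!*0!/5! = 24/120
(j±m)!: 4!*0!*0!*4!*0!*0! = 576
prefactor² = (2J+1)*Δ*N² = 576/5
  k=0: +1/(0!*4!*0!*0!*0!*0!) = 1/24
Σ = 1/24  ⇒  CG² = 576/5*1/24² = 1/5
CG = +√(1/5) = +0.447214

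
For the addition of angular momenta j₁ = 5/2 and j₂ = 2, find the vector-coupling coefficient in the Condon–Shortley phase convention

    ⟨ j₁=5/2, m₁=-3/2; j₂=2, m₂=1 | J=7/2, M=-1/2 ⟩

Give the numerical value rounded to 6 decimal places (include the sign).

j₁+j₂−J=1  J+j₁−j₂=4  J−j₁+j₂=3  j₁+j₂+J+1=9
(j₁±m₁, j₂±m₂, J±M) = (1,4,3,1,3,4)
P² = 2304/35
sum k=0..1:
  [0] +1/144 = 1/144
  [1] −1/12 = -1/12
S = -11/144
C² = P²·S² = 121/315 ; C = -0.619780

−√(121/315) = -0.619780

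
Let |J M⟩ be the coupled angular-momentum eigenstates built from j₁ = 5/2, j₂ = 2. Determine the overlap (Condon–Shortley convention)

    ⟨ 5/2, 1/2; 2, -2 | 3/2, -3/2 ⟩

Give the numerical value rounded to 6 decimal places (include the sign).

+0.338062  (= +√(4/35))

j₁+j₂−J=3  J+j₁−j₂=2  J−j₁+j₂=1  j₁+j₂+J+1=7
(j₁±m₁, j₂±m₂, J±M) = (3,2,0,4,0,3)
P² = 576/35
sum k=0..0:
  [0] +1/12 = 1/12
S = 1/12
C² = P²·S² = 4/35 ; C = +0.338062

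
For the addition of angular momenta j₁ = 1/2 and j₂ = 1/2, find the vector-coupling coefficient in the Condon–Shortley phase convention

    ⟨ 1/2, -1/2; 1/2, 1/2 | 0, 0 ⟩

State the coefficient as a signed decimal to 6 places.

-0.707107  (= −√(1/2))

√[1·1!0!0!/2! · 0!1!1!0!0!0!] = √(1/2)
  +(−1)^1/∏(1,0,0,0,0,0)! = -1  (running -1)
⟨..|..⟩ = √(1/2)·(-1) = -0.707107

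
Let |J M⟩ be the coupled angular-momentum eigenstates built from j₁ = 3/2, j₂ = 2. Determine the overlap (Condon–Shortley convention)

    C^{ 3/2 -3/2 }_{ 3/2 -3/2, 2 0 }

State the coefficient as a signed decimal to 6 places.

+0.447214

√[4·2!1!2!/6! · 0!3!2!2!0!3!] = √(16/5)
  +(−1)^2/∏(2,0,1,0,0,2)! = 1/4  (running 1/4)
⟨..|..⟩ = √(16/5)·(1/4) = +0.447214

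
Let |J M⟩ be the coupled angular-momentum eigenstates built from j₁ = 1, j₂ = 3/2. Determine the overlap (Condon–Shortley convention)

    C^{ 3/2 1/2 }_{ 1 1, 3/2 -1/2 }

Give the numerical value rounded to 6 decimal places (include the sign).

+√(8/15) = +0.730297

triangle: 1!×1!×2!/5! = 2/120
(j±m)!: 2!×0!×1!×2!×2!×1! = 8
prefactor² = (2J+1)×Δ×N² = 8/15
  k=0: +1/(0!×1!×0!×1!×1!×1!) = 1
Σ = 1  ⇒  CG² = 8/15×1² = 8/15
CG = +√(8/15) = +0.730297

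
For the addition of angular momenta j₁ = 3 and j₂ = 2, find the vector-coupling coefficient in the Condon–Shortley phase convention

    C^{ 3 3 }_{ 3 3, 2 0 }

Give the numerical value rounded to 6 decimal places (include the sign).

triangle: 2!*4!*2!/9! = 96/362880
(j±m)!: 6!*0!*2!*2!*6!*0! = 2073600
prefactor² = (2J+1)*Δ*N² = 3840
  k=0: +1/(0!*2!*0!*2!*4!*0!) = 1/96
Σ = 1/96  ⇒  CG² = 3840*1/96² = 5/12
CG = +√(5/12) = +0.645497

+√(5/12) = +0.645497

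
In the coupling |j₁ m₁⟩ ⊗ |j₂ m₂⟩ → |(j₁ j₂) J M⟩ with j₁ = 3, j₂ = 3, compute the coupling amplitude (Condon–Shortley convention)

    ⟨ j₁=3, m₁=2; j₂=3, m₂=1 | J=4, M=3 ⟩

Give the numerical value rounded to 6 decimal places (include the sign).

triangle: 2!*4!*4!/11! = 1152/39916800
(j±m)!: 5!*1!*4!*2!*7!*1! = 29030400
prefactor² = (2J+1)*Δ*N² = 82944/11
  k=0: +1/(0!*2!*1!*4!*3!*0!) = 1/288
  k=1: −1/(1!*1!*0!*3!*4!*1!) = -1/144
Σ = -1/288  ⇒  CG² = 82944/11*(-1/288)² = 1/11
CG = −√(1/11) = -0.301511

−√(1/11) = -0.301511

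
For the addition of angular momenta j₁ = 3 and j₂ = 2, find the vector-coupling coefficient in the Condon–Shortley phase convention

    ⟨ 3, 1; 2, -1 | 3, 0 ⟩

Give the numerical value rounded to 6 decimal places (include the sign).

√[7·2!4!2!/9! · 4!2!1!3!3!3!] = √(96/5)
  +(−1)^0/∏(0,2,2,1,2,1)! = 1/8  (running 1/8)
  +(−1)^1/∏(1,1,1,0,3,2)! = -1/12  (running 1/24)
⟨..|..⟩ = √(96/5)·(1/24) = +0.182574

+√(1/30) = +0.182574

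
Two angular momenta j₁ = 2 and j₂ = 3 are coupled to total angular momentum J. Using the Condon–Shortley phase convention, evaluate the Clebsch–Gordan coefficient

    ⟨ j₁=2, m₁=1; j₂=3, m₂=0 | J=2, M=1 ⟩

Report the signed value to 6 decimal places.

−√(2/7) ≈ -0.534522

j₁+j₂−J=3  J+j₁−j₂=1  J−j₁+j₂=3  j₁+j₂+J+1=8
(j₁±m₁, j₂±m₂, J±M) = (3,1,3,3,3,1)
P² = 81/14
sum k=0..1:
  [0] +1/36 = 1/36
  [1] −1/4 = -1/4
S = -2/9
C² = P²·S² = 2/7 ; C = -0.534522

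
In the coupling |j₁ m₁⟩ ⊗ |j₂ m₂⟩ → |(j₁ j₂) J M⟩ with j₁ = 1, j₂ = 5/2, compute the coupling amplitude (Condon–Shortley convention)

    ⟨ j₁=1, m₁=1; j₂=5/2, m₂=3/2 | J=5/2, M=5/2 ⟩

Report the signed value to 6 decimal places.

j₁+j₂−J=1  J+j₁−j₂=1  J−j₁+j₂=4  j₁+j₂+J+1=7
(j₁±m₁, j₂±m₂, J±M) = (2,0,4,1,5,0)
P² = 1152/7
sum k=0..0:
  [0] +1/24 = 1/24
S = 1/24
C² = P²·S² = 2/7 ; C = +0.534522

+0.534522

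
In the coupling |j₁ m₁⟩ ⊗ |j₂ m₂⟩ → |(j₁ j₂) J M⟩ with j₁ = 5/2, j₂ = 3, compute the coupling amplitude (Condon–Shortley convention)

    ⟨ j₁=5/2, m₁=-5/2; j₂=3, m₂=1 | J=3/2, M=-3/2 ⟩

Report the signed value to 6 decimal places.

j₁+j₂−J=4  J+j₁−j₂=1  J−j₁+j₂=2  j₁+j₂+J+1=8
(j₁±m₁, j₂±m₂, J±M) = (0,5,4,2,0,3)
P² = 1152/7
sum k=4..4:
  [4] +1/48 = 1/48
S = 1/48
C² = P²·S² = 1/14 ; C = +0.267261

+√(1/14) ≈ +0.267261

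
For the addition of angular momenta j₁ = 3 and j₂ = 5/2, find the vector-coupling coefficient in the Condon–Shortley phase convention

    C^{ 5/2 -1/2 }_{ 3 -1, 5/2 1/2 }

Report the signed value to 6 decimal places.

+√(8/35) ≈ +0.478091

triangle: 3!·3!·2!/9! = 72/362880
(j±m)!: 2!·4!·3!·2!·2!·3! = 6912
prefactor² = (2J+1)·Δ·N² = 288/35
  k=1: −1/(1!·2!·3!·2!·0!·0!) = -1/24
  k=2: +1/(2!·1!·2!·1!·1!·1!) = 1/4
  k=3: −1/(3!·0!·1!·0!·2!·2!) = -1/24
Σ = 1/6  ⇒  CG² = 288/35·1/6² = 8/35
CG = +√(8/35) = +0.478091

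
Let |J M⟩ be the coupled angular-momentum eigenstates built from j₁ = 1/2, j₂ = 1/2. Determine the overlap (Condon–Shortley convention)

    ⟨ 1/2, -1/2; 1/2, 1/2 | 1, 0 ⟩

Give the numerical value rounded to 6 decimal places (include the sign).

+√(1/2) = +0.707107

j₁+j₂−J=0  J+j₁−j₂=1  J−j₁+j₂=1  j₁+j₂+J+1=3
(j₁±m₁, j₂±m₂, J±M) = (0,1,1,0,1,1)
P² = 1/2
sum k=0..0:
  [0] +1/1 = 1
S = 1
C² = P²·S² = 1/2 ; C = +0.707107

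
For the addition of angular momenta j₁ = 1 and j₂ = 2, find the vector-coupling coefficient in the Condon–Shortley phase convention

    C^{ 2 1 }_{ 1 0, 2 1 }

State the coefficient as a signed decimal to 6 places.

√[5·1!1!3!/6! · 1!1!3!1!3!1!] = √(3/2)
  +(−1)^0/∏(0,1,1,3,0,0)! = 1/6  (running 1/6)
  +(−1)^1/∏(1,0,0,2,1,1)! = -1/2  (running -1/3)
⟨..|..⟩ = √(3/2)·(-1/3) = -0.408248

−√(1/6) ≈ -0.408248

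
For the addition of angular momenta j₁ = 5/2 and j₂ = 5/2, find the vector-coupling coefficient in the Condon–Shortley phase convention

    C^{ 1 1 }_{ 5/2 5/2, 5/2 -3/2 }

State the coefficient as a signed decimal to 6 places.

+√(1/7) = +0.377964

j₁+j₂−J=4  J+j₁−j₂=1  J−j₁+j₂=1  j₁+j₂+J+1=7
(j₁±m₁, j₂±m₂, J±M) = (5,0,1,4,2,0)
P² = 576/7
sum k=0..0:
  [0] +1/24 = 1/24
S = 1/24
C² = P²·S² = 1/7 ; C = +0.377964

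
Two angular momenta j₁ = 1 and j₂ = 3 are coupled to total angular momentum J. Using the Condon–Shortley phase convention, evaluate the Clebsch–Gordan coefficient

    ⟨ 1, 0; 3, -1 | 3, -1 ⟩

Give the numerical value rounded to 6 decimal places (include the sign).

j₁+j₂−J=1  J+j₁−j₂=1  J−j₁+j₂=5  j₁+j₂+J+1=8
(j₁±m₁, j₂±m₂, J±M) = (1,1,2,4,2,4)
P² = 48
sum k=0..1:
  [0] +1/12 = 1/12
  [1] −1/24 = -1/24
S = 1/24
C² = P²·S² = 1/12 ; C = +0.288675

+√(1/12) = +0.288675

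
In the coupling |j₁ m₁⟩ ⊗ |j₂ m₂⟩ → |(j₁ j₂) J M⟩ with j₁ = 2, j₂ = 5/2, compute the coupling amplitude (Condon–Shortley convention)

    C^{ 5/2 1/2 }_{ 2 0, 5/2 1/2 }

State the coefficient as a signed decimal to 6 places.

-0.478091  (= −√(8/35))

triangle: 2!×2!×3!/8! = 24/40320
(j±m)!: 2!×2!×3!×2!×3!×2! = 576
prefactor² = (2J+1)×Δ×N² = 72/35
  k=0: +1/(0!×2!×2!×3!×0!×0!) = 1/24
  k=1: −1/(1!×1!×1!×2!×1!×1!) = -1/2
  k=2: +1/(2!×0!×0!×1!×2!×2!) = 1/8
Σ = -1/3  ⇒  CG² = 72/35×(-1/3)² = 8/35
CG = −√(8/35) = -0.478091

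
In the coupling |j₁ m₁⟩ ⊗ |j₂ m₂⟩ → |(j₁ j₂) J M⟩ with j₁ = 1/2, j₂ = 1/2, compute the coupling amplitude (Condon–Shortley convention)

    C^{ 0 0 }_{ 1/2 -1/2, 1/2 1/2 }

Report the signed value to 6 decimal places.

−√(1/2) ≈ -0.707107

√[1·1!0!0!/2! · 0!1!1!0!0!0!] = √(1/2)
  +(−1)^1/∏(1,0,0,0,0,0)! = -1  (running -1)
⟨..|..⟩ = √(1/2)·(-1) = -0.707107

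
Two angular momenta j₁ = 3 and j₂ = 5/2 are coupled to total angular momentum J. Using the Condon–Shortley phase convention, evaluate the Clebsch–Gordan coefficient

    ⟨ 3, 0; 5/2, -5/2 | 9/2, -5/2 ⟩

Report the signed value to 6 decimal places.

+√(25/66) = +0.615457

√[10·1!5!4!/11! · 3!3!0!5!2!7!] = √(345600/11)
  +(−1)^0/∏(0,1,3,0,2,4)! = 1/288  (running 1/288)
⟨..|..⟩ = √(345600/11)·(1/288) = +0.615457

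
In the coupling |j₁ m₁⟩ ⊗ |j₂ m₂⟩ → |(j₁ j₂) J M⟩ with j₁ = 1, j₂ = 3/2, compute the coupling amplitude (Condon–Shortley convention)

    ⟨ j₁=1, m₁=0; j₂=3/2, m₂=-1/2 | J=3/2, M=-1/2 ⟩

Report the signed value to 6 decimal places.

+√(1/15) ≈ +0.258199

j₁+j₂−J=1  J+j₁−j₂=1  J−j₁+j₂=2  j₁+j₂+J+1=5
(j₁±m₁, j₂±m₂, J±M) = (1,1,1,2,1,2)
P² = 4/15
sum k=0..1:
  [0] +1/1 = 1
  [1] −1/2 = -1/2
S = 1/2
C² = P²·S² = 1/15 ; C = +0.258199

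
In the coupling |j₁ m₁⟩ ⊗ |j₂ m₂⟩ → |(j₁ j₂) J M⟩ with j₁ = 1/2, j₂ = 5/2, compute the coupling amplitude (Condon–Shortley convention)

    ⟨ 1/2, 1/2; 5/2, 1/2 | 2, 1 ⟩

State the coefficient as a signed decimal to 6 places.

j₁+j₂−J=1  J+j₁−j₂=0  J−j₁+j₂=4  j₁+j₂+J+1=6
(j₁±m₁, j₂±m₂, J±M) = (1,0,3,2,3,1)
P² = 12
sum k=0..0:
  [0] +1/6 = 1/6
S = 1/6
C² = P²·S² = 1/3 ; C = +0.577350

+√(1/3) ≈ +0.577350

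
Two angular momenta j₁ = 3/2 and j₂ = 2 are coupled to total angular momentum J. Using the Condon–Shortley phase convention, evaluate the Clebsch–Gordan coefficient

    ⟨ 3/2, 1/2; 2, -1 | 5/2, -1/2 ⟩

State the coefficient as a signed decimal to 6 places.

triangle: 1!×2!×3!/7! = 12/5040
(j±m)!: 2!×1!×1!×3!×2!×3! = 144
prefactor² = (2J+1)×Δ×N² = 72/35
  k=0: +1/(0!×1!×1!×1!×1!×2!) = 1/2
  k=1: −1/(1!×0!×0!×0!×2!×3!) = -1/12
Σ = 5/12  ⇒  CG² = 72/35×5/12² = 5/14
CG = +√(5/14) = +0.597614

+0.597614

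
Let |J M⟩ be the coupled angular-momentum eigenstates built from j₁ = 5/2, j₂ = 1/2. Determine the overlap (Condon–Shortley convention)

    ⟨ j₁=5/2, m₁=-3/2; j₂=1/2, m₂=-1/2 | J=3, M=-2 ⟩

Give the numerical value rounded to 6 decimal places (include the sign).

+0.912871

triangle: 0!×5!×1!/7! = 120/5040
(j±m)!: 1!×4!×0!×1!×1!×5! = 2880
prefactor² = (2J+1)×Δ×N² = 480
  k=0: +1/(0!×0!×4!×0!×1!×1!) = 1/24
Σ = 1/24  ⇒  CG² = 480×1/24² = 5/6
CG = +√(5/6) = +0.912871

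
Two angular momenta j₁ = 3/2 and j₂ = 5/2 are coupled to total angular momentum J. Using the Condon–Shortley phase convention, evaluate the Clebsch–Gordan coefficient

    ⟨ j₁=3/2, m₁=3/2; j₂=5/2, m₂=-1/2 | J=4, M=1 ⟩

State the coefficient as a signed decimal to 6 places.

+√(5/28) = +0.422577

j₁+j₂−J=0  J+j₁−j₂=3  J−j₁+j₂=5  j₁+j₂+J+1=9
(j₁±m₁, j₂±m₂, J±M) = (3,0,2,3,5,3)
P² = 6480/7
sum k=0..0:
  [0] +1/72 = 1/72
S = 1/72
C² = P²·S² = 5/28 ; C = +0.422577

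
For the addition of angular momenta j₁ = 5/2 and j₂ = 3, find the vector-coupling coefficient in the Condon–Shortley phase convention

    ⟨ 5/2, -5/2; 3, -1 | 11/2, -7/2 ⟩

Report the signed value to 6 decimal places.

triangle: 0!×5!×6!/12! = 86400/479001600
(j±m)!: 0!×5!×2!×4!×2!×9! = 4180377600
prefactor² = (2J+1)×Δ×N² = 99532800/11
  k=0: +1/(0!×0!×5!×2!×0!×4!) = 1/5760
Σ = 1/5760  ⇒  CG² = 99532800/11×1/5760² = 3/11
CG = +√(3/11) = +0.522233

+0.522233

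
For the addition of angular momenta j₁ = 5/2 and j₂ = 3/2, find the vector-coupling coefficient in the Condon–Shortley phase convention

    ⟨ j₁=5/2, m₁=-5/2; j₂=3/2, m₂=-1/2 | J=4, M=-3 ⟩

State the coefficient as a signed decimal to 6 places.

+√(3/8) = +0.612372

j₁+j₂−J=0  J+j₁−j₂=5  J−j₁+j₂=3  j₁+j₂+J+1=9
(j₁±m₁, j₂±m₂, J±M) = (0,5,1,2,1,7)
P² = 21600
sum k=0..0:
  [0] +1/240 = 1/240
S = 1/240
C² = P²·S² = 3/8 ; C = +0.612372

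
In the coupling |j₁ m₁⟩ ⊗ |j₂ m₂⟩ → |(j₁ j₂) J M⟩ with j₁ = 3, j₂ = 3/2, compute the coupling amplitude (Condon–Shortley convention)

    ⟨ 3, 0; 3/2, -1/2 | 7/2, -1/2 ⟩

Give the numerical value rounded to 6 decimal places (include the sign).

√[8·1!5!2!/9! · 3!3!1!2!3!4!] = √(384/7)
  +(−1)^0/∏(0,1,3,1,2,1)! = 1/12  (running 1/12)
  +(−1)^1/∏(1,0,2,0,3,2)! = -1/24  (running 1/24)
⟨..|..⟩ = √(384/7)·(1/24) = +0.308607

+0.308607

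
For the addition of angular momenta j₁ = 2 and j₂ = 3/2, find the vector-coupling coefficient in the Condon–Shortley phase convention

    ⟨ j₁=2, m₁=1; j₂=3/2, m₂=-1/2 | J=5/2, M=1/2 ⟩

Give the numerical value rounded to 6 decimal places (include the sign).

+√(5/14) ≈ +0.597614

√[6·1!3!2!/7! · 3!1!1!2!3!2!] = √(72/35)
  +(−1)^0/∏(0,1,1,1,2,1)! = 1/2  (running 1/2)
  +(−1)^1/∏(1,0,0,0,3,2)! = -1/12  (running 5/12)
⟨..|..⟩ = √(72/35)·(5/12) = +0.597614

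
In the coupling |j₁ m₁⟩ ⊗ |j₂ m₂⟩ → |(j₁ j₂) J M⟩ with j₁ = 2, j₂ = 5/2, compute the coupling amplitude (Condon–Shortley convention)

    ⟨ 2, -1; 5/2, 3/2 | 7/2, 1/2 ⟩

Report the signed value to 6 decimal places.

-0.619780

√[8·1!3!4!/9! · 1!3!4!1!4!3!] = √(2304/35)
  +(−1)^0/∏(0,1,3,4,0,0)! = 1/144  (running 1/144)
  +(−1)^1/∏(1,0,2,3,1,1)! = -1/12  (running -11/144)
⟨..|..⟩ = √(2304/35)·(-11/144) = -0.619780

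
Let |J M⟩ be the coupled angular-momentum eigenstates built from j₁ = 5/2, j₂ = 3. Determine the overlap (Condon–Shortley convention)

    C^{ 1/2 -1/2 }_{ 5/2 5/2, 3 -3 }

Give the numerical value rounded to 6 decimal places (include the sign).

√[2·5!0!1!/7! · 5!0!0!6!0!1!] = √(28800/7)
  +(−1)^0/∏(0,5,0,0,0,1)! = 1/120  (running 1/120)
⟨..|..⟩ = √(28800/7)·(1/120) = +0.534522

+0.534522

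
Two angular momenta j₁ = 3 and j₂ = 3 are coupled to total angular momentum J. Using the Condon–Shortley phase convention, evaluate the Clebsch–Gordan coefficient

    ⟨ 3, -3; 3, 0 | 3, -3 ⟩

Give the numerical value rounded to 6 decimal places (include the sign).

j₁+j₂−J=3  J+j₁−j₂=3  J−j₁+j₂=3  j₁+j₂+J+1=10
(j₁±m₁, j₂±m₂, J±M) = (0,6,3,3,0,6)
P² = 7776
sum k=3..3:
  [3] −1/216 = -1/216
S = -1/216
C² = P²·S² = 1/6 ; C = -0.408248

−√(1/6) ≈ -0.408248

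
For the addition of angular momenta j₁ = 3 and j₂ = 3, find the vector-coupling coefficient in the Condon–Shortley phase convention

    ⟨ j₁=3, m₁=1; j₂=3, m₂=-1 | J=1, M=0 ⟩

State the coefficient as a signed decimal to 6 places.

+√(1/28) = +0.188982

j₁+j₂−J=5  J+j₁−j₂=1  J−j₁+j₂=1  j₁+j₂+J+1=8
(j₁±m₁, j₂±m₂, J±M) = (4,2,2,4,1,1)
P² = 144/7
sum k=1..2:
  [1] −1/24 = -1/24
  [2] +1/12 = 1/12
S = 1/24
C² = P²·S² = 1/28 ; C = +0.188982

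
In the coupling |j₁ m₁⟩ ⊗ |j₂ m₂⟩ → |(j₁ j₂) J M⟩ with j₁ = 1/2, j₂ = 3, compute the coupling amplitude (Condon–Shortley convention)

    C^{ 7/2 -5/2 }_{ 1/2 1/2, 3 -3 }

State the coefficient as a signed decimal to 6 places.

triangle: 0!·1!·6!/8! = 720/40320
(j±m)!: 1!·0!·0!·6!·1!·6! = 518400
prefactor² = (2J+1)·Δ·N² = 518400/7
  k=0: +1/(0!·0!·0!·0!·1!·6!) = 1/720
Σ = 1/720  ⇒  CG² = 518400/7·1/720² = 1/7
CG = +√(1/7) = +0.377964

+√(1/7) = +0.377964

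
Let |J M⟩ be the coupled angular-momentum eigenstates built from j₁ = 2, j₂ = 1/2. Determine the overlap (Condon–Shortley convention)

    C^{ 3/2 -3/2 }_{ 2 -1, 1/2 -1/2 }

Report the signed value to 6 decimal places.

+0.447214  (= +√(1/5))

triangle: 1!*3!*0!/5! = 6/120
(j±m)!: 1!*3!*0!*1!*0!*3! = 36
prefactor² = (2J+1)*Δ*N² = 36/5
  k=0: +1/(0!*1!*3!*0!*0!*0!) = 1/6
Σ = 1/6  ⇒  CG² = 36/5*1/6² = 1/5
CG = +√(1/5) = +0.447214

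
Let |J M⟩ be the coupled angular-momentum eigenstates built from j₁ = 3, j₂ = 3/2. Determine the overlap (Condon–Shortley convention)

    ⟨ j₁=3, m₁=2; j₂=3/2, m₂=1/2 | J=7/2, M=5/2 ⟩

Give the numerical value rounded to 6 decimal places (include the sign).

+√(1/7) ≈ +0.377964

j₁+j₂−J=1  J+j₁−j₂=5  J−j₁+j₂=2  j₁+j₂+J+1=9
(j₁±m₁, j₂±m₂, J±M) = (5,1,2,1,6,1)
P² = 6400/7
sum k=0..1:
  [0] +1/48 = 1/48
  [1] −1/120 = -1/120
S = 1/80
C² = P²·S² = 1/7 ; C = +0.377964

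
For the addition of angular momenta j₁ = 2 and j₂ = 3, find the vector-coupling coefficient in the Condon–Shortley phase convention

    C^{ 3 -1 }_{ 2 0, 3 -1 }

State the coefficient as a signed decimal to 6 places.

-0.387298

√[7·2!2!4!/9! · 2!2!2!4!2!4!] = √(256/15)
  +(−1)^0/∏(0,2,2,2,0,2)! = 1/16  (running 1/16)
  +(−1)^1/∏(1,1,1,1,1,3)! = -1/6  (running -5/48)
  +(−1)^2/∏(2,0,0,0,2,4)! = 1/96  (running -3/32)
⟨..|..⟩ = √(256/15)·(-3/32) = -0.387298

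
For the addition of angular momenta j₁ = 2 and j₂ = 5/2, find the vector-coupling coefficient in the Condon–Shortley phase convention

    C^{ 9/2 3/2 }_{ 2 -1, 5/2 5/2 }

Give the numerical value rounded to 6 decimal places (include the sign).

j₁+j₂−J=0  J+j₁−j₂=4  J−j₁+j₂=5  j₁+j₂+J+1=10
(j₁±m₁, j₂±m₂, J±M) = (1,3,5,0,6,3)
P² = 172800/7
sum k=0..0:
  [0] +1/720 = 1/720
S = 1/720
C² = P²·S² = 1/21 ; C = +0.218218

+√(1/21) ≈ +0.218218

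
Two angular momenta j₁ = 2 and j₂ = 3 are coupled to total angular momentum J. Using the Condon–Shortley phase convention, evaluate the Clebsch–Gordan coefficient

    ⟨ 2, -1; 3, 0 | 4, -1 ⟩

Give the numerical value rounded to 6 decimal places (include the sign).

-0.462910

triangle: 1!*3!*5!/10! = 720/3628800
(j±m)!: 1!*3!*3!*3!*3!*5! = 155520
prefactor² = (2J+1)*Δ*N² = 1944/7
  k=0: +1/(0!*1!*3!*3!*0!*2!) = 1/72
  k=1: −1/(1!*0!*2!*2!*1!*3!) = -1/24
Σ = -1/36  ⇒  CG² = 1944/7*(-1/36)² = 3/14
CG = −√(3/14) = -0.462910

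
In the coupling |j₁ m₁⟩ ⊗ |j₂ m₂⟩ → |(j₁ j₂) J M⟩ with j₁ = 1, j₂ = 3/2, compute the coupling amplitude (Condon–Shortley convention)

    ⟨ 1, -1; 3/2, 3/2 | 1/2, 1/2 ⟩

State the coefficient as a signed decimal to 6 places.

√[2·2!0!1!/4! · 0!2!3!0!1!0!] = √(2)
  +(−1)^2/∏(2,0,0,1,0,0)! = 1/2  (running 1/2)
⟨..|..⟩ = √(2)·(1/2) = +0.707107

+0.707107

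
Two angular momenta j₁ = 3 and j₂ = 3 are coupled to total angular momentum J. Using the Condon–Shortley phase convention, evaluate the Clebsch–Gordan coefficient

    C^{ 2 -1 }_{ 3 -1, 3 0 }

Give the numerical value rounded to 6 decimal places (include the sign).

+√(1/42) ≈ +0.154303

√[5·4!2!2!/9! · 2!4!3!3!1!3!] = √(96/7)
  +(−1)^2/∏(2,2,2,1,0,1)! = 1/8  (running 1/8)
  +(−1)^3/∏(3,1,1,0,1,2)! = -1/12  (running 1/24)
⟨..|..⟩ = √(96/7)·(1/24) = +0.154303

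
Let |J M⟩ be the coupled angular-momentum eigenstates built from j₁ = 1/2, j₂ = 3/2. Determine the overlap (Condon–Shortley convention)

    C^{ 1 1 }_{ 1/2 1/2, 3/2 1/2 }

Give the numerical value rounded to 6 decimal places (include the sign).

j₁+j₂−J=1  J+j₁−j₂=0  J−j₁+j₂=2  j₁+j₂+J+1=4
(j₁±m₁, j₂±m₂, J±M) = (1,0,2,1,2,0)
P² = 1
sum k=0..0:
  [0] +1/2 = 1/2
S = 1/2
C² = P²·S² = 1/4 ; C = +0.500000

+0.500000  (= +√(1/4))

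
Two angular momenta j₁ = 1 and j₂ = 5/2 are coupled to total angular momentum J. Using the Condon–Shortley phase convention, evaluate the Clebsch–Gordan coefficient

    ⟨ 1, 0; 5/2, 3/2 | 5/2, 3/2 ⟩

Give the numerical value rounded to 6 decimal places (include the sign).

-0.507093

triangle: 1!·1!·4!/7! = 24/5040
(j±m)!: 1!·1!·4!·1!·4!·1! = 576
prefactor² = (2J+1)·Δ·N² = 576/35
  k=0: +1/(0!·1!·1!·4!·0!·0!) = 1/24
  k=1: −1/(1!·0!·0!·3!·1!·1!) = -1/6
Σ = -1/8  ⇒  CG² = 576/35·(-1/8)² = 9/35
CG = −√(9/35) = -0.507093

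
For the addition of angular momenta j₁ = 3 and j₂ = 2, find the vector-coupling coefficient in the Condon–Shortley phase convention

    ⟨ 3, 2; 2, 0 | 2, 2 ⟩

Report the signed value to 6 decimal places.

-0.597614

j₁+j₂−J=3  J+j₁−j₂=3  J−j₁+j₂=1  j₁+j₂+J+1=8
(j₁±m₁, j₂±m₂, J±M) = (5,1,2,2,4,0)
P² = 360/7
sum k=1..1:
  [1] −1/12 = -1/12
S = -1/12
C² = P²·S² = 5/14 ; C = -0.597614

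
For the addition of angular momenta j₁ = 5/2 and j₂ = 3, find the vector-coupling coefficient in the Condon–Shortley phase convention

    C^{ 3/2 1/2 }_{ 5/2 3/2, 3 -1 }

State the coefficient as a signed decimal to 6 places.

triangle: 4!·1!·2!/8! = 48/40320
(j±m)!: 4!·1!·2!·4!·2!·1! = 2304
prefactor² = (2J+1)·Δ·N² = 384/35
  k=0: +1/(0!·4!·1!·2!·0!·0!) = 1/48
  k=1: −1/(1!·3!·0!·1!·1!·1!) = -1/6
Σ = -7/48  ⇒  CG² = 384/35·(-7/48)² = 7/30
CG = −√(7/30) = -0.483046

−√(7/30) = -0.483046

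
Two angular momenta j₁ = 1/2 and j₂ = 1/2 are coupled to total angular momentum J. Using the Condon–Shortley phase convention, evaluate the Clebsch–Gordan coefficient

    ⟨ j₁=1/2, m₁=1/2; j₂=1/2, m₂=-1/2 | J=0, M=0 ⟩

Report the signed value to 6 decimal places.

+√(1/2) ≈ +0.707107

j₁+j₂−J=1  J+j₁−j₂=0  J−j₁+j₂=0  j₁+j₂+J+1=2
(j₁±m₁, j₂±m₂, J±M) = (1,0,0,1,0,0)
P² = 1/2
sum k=0..0:
  [0] +1/1 = 1
S = 1
C² = P²·S² = 1/2 ; C = +0.707107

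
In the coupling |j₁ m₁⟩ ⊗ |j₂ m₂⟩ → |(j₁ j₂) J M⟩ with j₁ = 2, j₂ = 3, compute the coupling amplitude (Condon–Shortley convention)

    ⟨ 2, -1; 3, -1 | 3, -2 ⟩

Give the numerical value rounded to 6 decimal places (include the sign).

−√(1/4) = -0.500000

√[7·2!2!4!/9! · 1!3!2!4!1!5!] = √(64)
  +(−1)^1/∏(1,1,2,1,0,3)! = -1/12  (running -1/12)
  +(−1)^2/∏(2,0,1,0,1,4)! = 1/48  (running -1/16)
⟨..|..⟩ = √(64)·(-1/16) = -0.500000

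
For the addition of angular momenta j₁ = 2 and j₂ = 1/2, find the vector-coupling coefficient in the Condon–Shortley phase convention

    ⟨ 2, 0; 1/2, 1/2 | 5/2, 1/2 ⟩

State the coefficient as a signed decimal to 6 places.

triangle: 0!×4!×1!/6! = 24/720
(j±m)!: 2!×2!×1!×0!×3!×2! = 48
prefactor² = (2J+1)×Δ×N² = 48/5
  k=0: +1/(0!×0!×2!×1!×2!×0!) = 1/4
Σ = 1/4  ⇒  CG² = 48/5×1/4² = 3/5
CG = +√(3/5) = +0.774597

+0.774597  (= +√(3/5))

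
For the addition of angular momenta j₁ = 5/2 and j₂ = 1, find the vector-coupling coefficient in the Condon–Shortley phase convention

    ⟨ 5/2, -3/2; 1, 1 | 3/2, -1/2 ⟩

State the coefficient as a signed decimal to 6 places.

+√(2/5) = +0.632456

triangle: 2!*3!*0!/6! = 12/720
(j±m)!: 1!*4!*2!*0!*1!*2! = 96
prefactor² = (2J+1)*Δ*N² = 32/5
  k=2: +1/(2!*0!*2!*0!*1!*0!) = 1/4
Σ = 1/4  ⇒  CG² = 32/5*1/4² = 2/5
CG = +√(2/5) = +0.632456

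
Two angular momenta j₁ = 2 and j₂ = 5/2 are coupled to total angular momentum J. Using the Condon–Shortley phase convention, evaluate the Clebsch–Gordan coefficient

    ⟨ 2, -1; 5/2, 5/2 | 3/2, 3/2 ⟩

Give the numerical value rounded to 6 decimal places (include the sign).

-0.534522

triangle: 3!*1!*2!/7! = 12/5040
(j±m)!: 1!*3!*5!*0!*3!*0! = 4320
prefactor² = (2J+1)*Δ*N² = 288/7
  k=3: −1/(3!*0!*0!*2!*1!*0!) = -1/12
Σ = -1/12  ⇒  CG² = 288/7*(-1/12)² = 2/7
CG = −√(2/7) = -0.534522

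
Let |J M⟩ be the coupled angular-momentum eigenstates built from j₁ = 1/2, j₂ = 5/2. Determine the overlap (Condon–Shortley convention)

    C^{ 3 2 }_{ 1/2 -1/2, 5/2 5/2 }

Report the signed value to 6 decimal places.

triangle: 0!*1!*5!/7! = 120/5040
(j±m)!: 0!*1!*5!*0!*5!*1! = 14400
prefactor² = (2J+1)*Δ*N² = 2400
  k=0: +1/(0!*0!*1!*5!*0!*0!) = 1/120
Σ = 1/120  ⇒  CG² = 2400*1/120² = 1/6
CG = +√(1/6) = +0.408248

+√(1/6) = +0.408248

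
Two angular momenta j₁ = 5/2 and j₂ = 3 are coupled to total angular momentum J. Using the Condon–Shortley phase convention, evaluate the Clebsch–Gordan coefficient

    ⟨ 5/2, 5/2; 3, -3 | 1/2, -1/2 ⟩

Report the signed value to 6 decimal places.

j₁+j₂−J=5  J+j₁−j₂=0  J−j₁+j₂=1  j₁+j₂+J+1=7
(j₁±m₁, j₂±m₂, J±M) = (5,0,0,6,0,1)
P² = 28800/7
sum k=0..0:
  [0] +1/120 = 1/120
S = 1/120
C² = P²·S² = 2/7 ; C = +0.534522

+√(2/7) = +0.534522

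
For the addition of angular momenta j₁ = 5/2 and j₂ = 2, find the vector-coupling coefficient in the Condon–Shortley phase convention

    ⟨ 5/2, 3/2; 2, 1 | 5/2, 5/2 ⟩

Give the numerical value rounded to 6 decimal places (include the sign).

√[6·2!3!2!/8! · 4!1!3!1!5!0!] = √(432/7)
  +(−1)^1/∏(1,1,0,2,3,0)! = -1/12  (running -1/12)
⟨..|..⟩ = √(432/7)·(-1/12) = -0.654654

−√(3/7) ≈ -0.654654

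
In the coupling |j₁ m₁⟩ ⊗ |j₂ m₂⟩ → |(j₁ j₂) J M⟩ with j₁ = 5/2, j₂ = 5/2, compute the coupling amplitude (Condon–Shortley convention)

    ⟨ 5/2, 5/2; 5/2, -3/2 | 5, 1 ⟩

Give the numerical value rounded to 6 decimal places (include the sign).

+√(1/42) ≈ +0.154303

√[11·0!5!5!/11! · 5!0!1!4!6!4!] = √(1382400/7)
  +(−1)^0/∏(0,0,0,1,5,4)! = 1/2880  (running 1/2880)
⟨..|..⟩ = √(1382400/7)·(1/2880) = +0.154303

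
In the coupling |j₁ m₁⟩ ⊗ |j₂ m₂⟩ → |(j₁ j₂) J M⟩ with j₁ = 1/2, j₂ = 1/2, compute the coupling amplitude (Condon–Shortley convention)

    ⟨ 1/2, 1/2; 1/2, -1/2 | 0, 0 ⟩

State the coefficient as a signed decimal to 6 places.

triangle: 1!*0!*0!/2! = 1/2
(j±m)!: 1!*0!*0!*1!*0!*0! = 1
prefactor² = (2J+1)*Δ*N² = 1/2
  k=0: +1/(0!*1!*0!*0!*0!*0!) = 1
Σ = 1  ⇒  CG² = 1/2*1² = 1/2
CG = +√(1/2) = +0.707107

+0.707107  (= +√(1/2))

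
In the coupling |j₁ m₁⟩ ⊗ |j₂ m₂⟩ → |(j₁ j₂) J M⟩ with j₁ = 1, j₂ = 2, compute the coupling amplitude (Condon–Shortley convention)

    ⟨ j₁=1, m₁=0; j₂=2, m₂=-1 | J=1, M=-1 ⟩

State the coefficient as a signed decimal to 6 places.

−√(3/10) ≈ -0.547723

j₁+j₂−J=2  J+j₁−j₂=0  J−j₁+j₂=2  j₁+j₂+J+1=5
(j₁±m₁, j₂±m₂, J±M) = (1,1,1,3,0,2)
P² = 6/5
sum k=1..1:
  [1] −1/2 = -1/2
S = -1/2
C² = P²·S² = 3/10 ; C = -0.547723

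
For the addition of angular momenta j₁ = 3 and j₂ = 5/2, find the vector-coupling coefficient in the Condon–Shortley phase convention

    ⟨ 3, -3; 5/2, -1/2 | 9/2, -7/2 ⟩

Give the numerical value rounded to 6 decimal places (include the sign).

-0.696311

j₁+j₂−J=1  J+j₁−j₂=5  J−j₁+j₂=4  j₁+j₂+J+1=11
(j₁±m₁, j₂±m₂, J±M) = (0,6,2,3,1,8)
P² = 2764800/11
sum k=1..1:
  [1] −1/720 = -1/720
S = -1/720
C² = P²·S² = 16/33 ; C = -0.696311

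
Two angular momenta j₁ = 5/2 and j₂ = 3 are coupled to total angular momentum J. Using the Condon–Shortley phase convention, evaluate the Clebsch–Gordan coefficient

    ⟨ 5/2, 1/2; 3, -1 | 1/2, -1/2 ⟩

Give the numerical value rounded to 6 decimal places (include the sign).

+√(4/21) ≈ +0.436436

√[2·5!0!1!/7! · 3!2!2!4!0!1!] = √(192/7)
  +(−1)^2/∏(2,3,0,0,0,1)! = 1/12  (running 1/12)
⟨..|..⟩ = √(192/7)·(1/12) = +0.436436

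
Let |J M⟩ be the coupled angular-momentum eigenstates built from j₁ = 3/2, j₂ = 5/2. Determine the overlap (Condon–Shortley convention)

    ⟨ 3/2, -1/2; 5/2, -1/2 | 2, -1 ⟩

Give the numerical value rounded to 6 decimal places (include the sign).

triangle: 2!*1!*3!/7! = 12/5040
(j±m)!: 1!*2!*2!*3!*1!*3! = 144
prefactor² = (2J+1)*Δ*N² = 12/7
  k=1: −1/(1!*1!*1!*1!*0!*2!) = -1/2
  k=2: +1/(2!*0!*0!*0!*1!*3!) = 1/12
Σ = -5/12  ⇒  CG² = 12/7*(-5/12)² = 25/84
CG = −√(25/84) = -0.545545

-0.545545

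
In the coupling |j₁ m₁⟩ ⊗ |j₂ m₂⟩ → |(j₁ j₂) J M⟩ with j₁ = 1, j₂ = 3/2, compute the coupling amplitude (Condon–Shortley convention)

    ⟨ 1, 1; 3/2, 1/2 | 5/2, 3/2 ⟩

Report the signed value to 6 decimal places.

+0.774597  (= +√(3/5))

j₁+j₂−J=0  J+j₁−j₂=2  J−j₁+j₂=3  j₁+j₂+J+1=6
(j₁±m₁, j₂±m₂, J±M) = (2,0,2,1,4,1)
P² = 48/5
sum k=0..0:
  [0] +1/4 = 1/4
S = 1/4
C² = P²·S² = 3/5 ; C = +0.774597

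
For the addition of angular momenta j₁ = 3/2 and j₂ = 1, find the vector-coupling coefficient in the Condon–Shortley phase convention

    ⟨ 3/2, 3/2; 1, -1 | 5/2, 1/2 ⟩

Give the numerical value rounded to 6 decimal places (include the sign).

√[6·0!3!2!/6! · 3!0!0!2!3!2!] = √(72/5)
  +(−1)^0/∏(0,0,0,0,3,2)! = 1/12  (running 1/12)
⟨..|..⟩ = √(72/5)·(1/12) = +0.316228

+0.316228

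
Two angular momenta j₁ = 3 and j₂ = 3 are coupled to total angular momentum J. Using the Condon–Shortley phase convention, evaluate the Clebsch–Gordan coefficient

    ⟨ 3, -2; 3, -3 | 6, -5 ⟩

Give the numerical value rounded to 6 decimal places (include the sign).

√[13·0!6!6!/13! · 1!5!0!6!1!11!] = √(3732480000)
  +(−1)^0/∏(0,0,5,0,1,6)! = 1/86400  (running 1/86400)
⟨..|..⟩ = √(3732480000)·(1/86400) = +0.707107

+0.707107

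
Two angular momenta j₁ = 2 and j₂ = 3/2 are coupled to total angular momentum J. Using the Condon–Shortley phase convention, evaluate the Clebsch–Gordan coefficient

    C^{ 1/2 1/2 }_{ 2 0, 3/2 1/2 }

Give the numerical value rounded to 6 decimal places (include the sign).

+0.447214

j₁+j₂−J=3  J+j₁−j₂=1  J−j₁+j₂=0  j₁+j₂+J+1=5
(j₁±m₁, j₂±m₂, J±M) = (2,2,2,1,1,0)
P² = 4/5
sum k=2..2:
  [2] +1/2 = 1/2
S = 1/2
C² = P²·S² = 1/5 ; C = +0.447214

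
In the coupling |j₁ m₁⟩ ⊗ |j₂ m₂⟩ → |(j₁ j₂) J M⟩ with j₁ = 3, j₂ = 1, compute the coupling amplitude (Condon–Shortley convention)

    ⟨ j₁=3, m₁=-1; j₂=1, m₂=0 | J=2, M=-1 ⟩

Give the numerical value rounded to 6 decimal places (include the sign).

−√(8/21) ≈ -0.617213

j₁+j₂−J=2  J+j₁−j₂=4  J−j₁+j₂=0  j₁+j₂+J+1=7
(j₁±m₁, j₂±m₂, J±M) = (2,4,1,1,1,3)
P² = 96/7
sum k=1..1:
  [1] −1/6 = -1/6
S = -1/6
C² = P²·S² = 8/21 ; C = -0.617213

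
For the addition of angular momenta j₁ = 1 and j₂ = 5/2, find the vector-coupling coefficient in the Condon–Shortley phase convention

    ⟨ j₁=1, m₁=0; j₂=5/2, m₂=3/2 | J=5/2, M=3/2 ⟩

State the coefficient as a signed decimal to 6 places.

j₁+j₂−J=1  J+j₁−j₂=1  J−j₁+j₂=4  j₁+j₂+J+1=7
(j₁±m₁, j₂±m₂, J±M) = (1,1,4,1,4,1)
P² = 576/35
sum k=0..1:
  [0] +1/24 = 1/24
  [1] −1/6 = -1/6
S = -1/8
C² = P²·S² = 9/35 ; C = -0.507093

−√(9/35) ≈ -0.507093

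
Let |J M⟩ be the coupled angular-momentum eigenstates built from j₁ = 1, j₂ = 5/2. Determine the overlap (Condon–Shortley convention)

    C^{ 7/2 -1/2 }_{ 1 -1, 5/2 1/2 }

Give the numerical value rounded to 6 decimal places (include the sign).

triangle: 0!·2!·5!/8! = 240/40320
(j±m)!: 0!·2!·3!·2!·3!·4! = 3456
prefactor² = (2J+1)·Δ·N² = 1152/7
  k=0: +1/(0!·0!·2!·3!·0!·2!) = 1/24
Σ = 1/24  ⇒  CG² = 1152/7·1/24² = 2/7
CG = +√(2/7) = +0.534522

+√(2/7) ≈ +0.534522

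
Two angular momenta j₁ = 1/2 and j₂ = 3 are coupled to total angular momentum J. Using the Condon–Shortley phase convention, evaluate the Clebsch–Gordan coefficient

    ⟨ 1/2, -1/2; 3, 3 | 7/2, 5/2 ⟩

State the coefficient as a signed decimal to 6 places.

+0.377964

√[8·0!1!6!/8! · 0!1!6!0!6!1!] = √(518400/7)
  +(−1)^0/∏(0,0,1,6,0,0)! = 1/720  (running 1/720)
⟨..|..⟩ = √(518400/7)·(1/720) = +0.377964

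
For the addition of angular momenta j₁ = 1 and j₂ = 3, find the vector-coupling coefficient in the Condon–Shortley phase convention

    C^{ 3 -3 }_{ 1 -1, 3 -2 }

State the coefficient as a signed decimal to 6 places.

triangle: 1!·1!·5!/8! = 120/40320
(j±m)!: 0!·2!·1!·5!·0!·6! = 172800
prefactor² = (2J+1)·Δ·N² = 3600
  k=1: −1/(1!·0!·1!·0!·0!·5!) = -1/120
Σ = -1/120  ⇒  CG² = 3600·(-1/120)² = 1/4
CG = −√(1/4) = -0.500000

-0.500000  (= −√(1/4))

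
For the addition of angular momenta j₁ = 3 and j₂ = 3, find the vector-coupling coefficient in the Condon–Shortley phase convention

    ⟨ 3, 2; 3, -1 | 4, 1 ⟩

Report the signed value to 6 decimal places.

+√(16/77) = +0.455842

triangle: 2!·4!·4!/11! = 1152/39916800
(j±m)!: 5!·1!·2!·4!·5!·3! = 4147200
prefactor² = (2J+1)·Δ·N² = 82944/77
  k=0: +1/(0!·2!·1!·2!·3!·2!) = 1/48
  k=1: −1/(1!·1!·0!·1!·4!·3!) = -1/144
Σ = 1/72  ⇒  CG² = 82944/77·1/72² = 16/77
CG = +√(16/77) = +0.455842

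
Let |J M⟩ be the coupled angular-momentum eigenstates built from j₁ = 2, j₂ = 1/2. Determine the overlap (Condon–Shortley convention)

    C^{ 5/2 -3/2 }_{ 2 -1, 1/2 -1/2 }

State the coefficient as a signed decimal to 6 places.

+0.894427  (= +√(4/5))

√[6·0!4!1!/6! · 1!3!0!1!1!4!] = √(144/5)
  +(−1)^0/∏(0,0,3,0,1,1)! = 1/6  (running 1/6)
⟨..|..⟩ = √(144/5)·(1/6) = +0.894427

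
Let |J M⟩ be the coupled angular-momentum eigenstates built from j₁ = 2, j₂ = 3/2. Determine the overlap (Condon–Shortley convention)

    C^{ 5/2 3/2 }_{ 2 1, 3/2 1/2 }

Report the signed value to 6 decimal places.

j₁+j₂−J=1  J+j₁−j₂=3  J−j₁+j₂=2  j₁+j₂+J+1=7
(j₁±m₁, j₂±m₂, J±M) = (3,1,2,1,4,1)
P² = 144/35
sum k=0..1:
  [0] +1/4 = 1/4
  [1] −1/6 = -1/6
S = 1/12
C² = P²·S² = 1/35 ; C = +0.169031

+0.169031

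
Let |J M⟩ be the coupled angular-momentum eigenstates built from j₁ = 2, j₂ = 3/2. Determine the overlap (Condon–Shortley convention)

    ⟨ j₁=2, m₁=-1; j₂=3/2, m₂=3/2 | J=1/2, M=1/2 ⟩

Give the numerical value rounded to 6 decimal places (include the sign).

-0.316228

j₁+j₂−J=3  J+j₁−j₂=1  J−j₁+j₂=0  j₁+j₂+J+1=5
(j₁±m₁, j₂±m₂, J±M) = (1,3,3,0,1,0)
P² = 18/5
sum k=3..3:
  [3] −1/6 = -1/6
S = -1/6
C² = P²·S² = 1/10 ; C = -0.316228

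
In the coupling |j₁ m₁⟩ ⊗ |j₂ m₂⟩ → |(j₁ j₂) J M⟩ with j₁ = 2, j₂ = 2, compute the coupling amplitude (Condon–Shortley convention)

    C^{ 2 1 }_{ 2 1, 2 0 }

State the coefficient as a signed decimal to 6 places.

√[5·2!2!2!/7! · 3!1!2!2!3!1!] = √(8/7)
  +(−1)^0/∏(0,2,1,2,1,0)! = 1/4  (running 1/4)
  +(−1)^1/∏(1,1,0,1,2,1)! = -1/2  (running -1/4)
⟨..|..⟩ = √(8/7)·(-1/4) = -0.267261

-0.267261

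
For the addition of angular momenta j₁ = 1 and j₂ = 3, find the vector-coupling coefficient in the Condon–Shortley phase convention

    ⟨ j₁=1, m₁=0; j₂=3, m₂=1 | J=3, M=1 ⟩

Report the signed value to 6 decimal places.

-0.288675

√[7·1!1!5!/8! · 1!1!4!2!4!2!] = √(48)
  +(−1)^0/∏(0,1,1,4,0,1)! = 1/24  (running 1/24)
  +(−1)^1/∏(1,0,0,3,1,2)! = -1/12  (running -1/24)
⟨..|..⟩ = √(48)·(-1/24) = -0.288675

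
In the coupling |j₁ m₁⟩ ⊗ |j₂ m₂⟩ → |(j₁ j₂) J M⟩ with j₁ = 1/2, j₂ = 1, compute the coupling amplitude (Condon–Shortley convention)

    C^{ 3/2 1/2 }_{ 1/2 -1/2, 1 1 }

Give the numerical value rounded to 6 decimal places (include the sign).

j₁+j₂−J=0  J+j₁−j₂=1  J−j₁+j₂=2  j₁+j₂+J+1=4
(j₁±m₁, j₂±m₂, J±M) = (0,1,2,0,2,1)
P² = 4/3
sum k=0..0:
  [0] +1/2 = 1/2
S = 1/2
C² = P²·S² = 1/3 ; C = +0.577350

+0.577350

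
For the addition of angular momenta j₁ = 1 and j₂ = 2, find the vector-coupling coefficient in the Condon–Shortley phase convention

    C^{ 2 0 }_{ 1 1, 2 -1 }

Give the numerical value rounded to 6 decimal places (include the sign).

+0.707107  (= +√(1/2))

triangle: 1!·1!·3!/6! = 6/720
(j±m)!: 2!·0!·1!·3!·2!·2! = 48
prefactor² = (2J+1)·Δ·N² = 2
  k=0: +1/(0!·1!·0!·1!·1!·2!) = 1/2
Σ = 1/2  ⇒  CG² = 2·1/2² = 1/2
CG = +√(1/2) = +0.707107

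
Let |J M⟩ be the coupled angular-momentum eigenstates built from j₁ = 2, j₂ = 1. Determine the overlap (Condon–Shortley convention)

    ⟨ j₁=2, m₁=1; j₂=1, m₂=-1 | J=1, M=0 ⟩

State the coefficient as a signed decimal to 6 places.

+0.547723

j₁+j₂−J=2  J+j₁−j₂=2  J−j₁+j₂=0  j₁+j₂+J+1=5
(j₁±m₁, j₂±m₂, J±M) = (3,1,0,2,1,1)
P² = 6/5
sum k=0..0:
  [0] +1/2 = 1/2
S = 1/2
C² = P²·S² = 3/10 ; C = +0.547723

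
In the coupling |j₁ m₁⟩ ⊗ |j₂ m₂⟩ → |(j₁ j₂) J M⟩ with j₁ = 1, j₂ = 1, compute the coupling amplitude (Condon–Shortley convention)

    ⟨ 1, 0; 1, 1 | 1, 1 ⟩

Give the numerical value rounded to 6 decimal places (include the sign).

triangle: 1!×1!×1!/4! = 1/24
(j±m)!: 1!×1!×2!×0!×2!×0! = 4
prefactor² = (2J+1)×Δ×N² = 1/2
  k=1: −1/(1!×0!×0!×1!×1!×0!) = -1
Σ = -1  ⇒  CG² = 1/2×(-1)² = 1/2
CG = −√(1/2) = -0.707107

-0.707107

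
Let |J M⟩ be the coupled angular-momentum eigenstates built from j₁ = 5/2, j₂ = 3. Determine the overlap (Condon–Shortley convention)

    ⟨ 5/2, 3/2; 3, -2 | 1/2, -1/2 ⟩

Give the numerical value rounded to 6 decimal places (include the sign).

−√(5/21) ≈ -0.487950

√[2·5!0!1!/7! · 4!1!1!5!0!1!] = √(960/7)
  +(−1)^1/∏(1,4,0,0,0,1)! = -1/24  (running -1/24)
⟨..|..⟩ = √(960/7)·(-1/24) = -0.487950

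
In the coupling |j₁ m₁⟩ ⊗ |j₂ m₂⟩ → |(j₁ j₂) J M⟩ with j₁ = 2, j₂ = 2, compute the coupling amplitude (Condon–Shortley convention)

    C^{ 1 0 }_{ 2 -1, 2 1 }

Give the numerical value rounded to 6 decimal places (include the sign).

+√(1/10) = +0.316228

triangle: 3!·1!·1!/6! = 6/720
(j±m)!: 1!·3!·3!·1!·1!·1! = 36
prefactor² = (2J+1)·Δ·N² = 9/10
  k=2: +1/(2!·1!·1!·1!·0!·0!) = 1/2
  k=3: −1/(3!·0!·0!·0!·1!·1!) = -1/6
Σ = 1/3  ⇒  CG² = 9/10·1/3² = 1/10
CG = +√(1/10) = +0.316228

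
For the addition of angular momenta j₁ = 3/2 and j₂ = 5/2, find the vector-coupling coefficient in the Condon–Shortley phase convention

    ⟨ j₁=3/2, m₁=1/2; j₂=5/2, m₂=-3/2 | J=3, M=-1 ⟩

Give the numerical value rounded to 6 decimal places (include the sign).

√[7·1!2!4!/8! · 2!1!1!4!2!4!] = √(96/5)
  +(−1)^0/∏(0,1,1,1,1,3)! = 1/6  (running 1/6)
  +(−1)^1/∏(1,0,0,0,2,4)! = -1/48  (running 7/48)
⟨..|..⟩ = √(96/5)·(7/48) = +0.639010

+√(49/120) = +0.639010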